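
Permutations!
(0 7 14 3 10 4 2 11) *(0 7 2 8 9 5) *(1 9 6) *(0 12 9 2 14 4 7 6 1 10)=[14, 2, 11, 0, 8, 12, 10, 4, 1, 5, 7, 6, 9, 13, 3]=(0 14 3)(1 2 11 6 10 7 4 8)(5 12 9)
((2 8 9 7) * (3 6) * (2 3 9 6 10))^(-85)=((2 8 6 9 7 3 10))^(-85)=(2 10 3 7 9 6 8)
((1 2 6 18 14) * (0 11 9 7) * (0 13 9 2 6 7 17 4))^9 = (0 11 2 7 13 9 17 4)(1 6 18 14)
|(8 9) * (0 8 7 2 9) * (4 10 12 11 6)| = 30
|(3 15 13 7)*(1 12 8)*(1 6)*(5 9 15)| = 12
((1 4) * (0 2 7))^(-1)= (0 7 2)(1 4)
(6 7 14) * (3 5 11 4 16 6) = [0, 1, 2, 5, 16, 11, 7, 14, 8, 9, 10, 4, 12, 13, 3, 15, 6] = (3 5 11 4 16 6 7 14)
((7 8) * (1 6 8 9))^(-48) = ((1 6 8 7 9))^(-48) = (1 8 9 6 7)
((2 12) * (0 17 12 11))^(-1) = (0 11 2 12 17)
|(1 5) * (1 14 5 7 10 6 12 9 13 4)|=8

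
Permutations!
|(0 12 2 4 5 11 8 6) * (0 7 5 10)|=|(0 12 2 4 10)(5 11 8 6 7)|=5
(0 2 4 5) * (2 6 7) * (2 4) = [6, 1, 2, 3, 5, 0, 7, 4] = (0 6 7 4 5)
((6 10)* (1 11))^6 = ((1 11)(6 10))^6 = (11)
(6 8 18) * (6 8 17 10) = (6 17 10)(8 18) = [0, 1, 2, 3, 4, 5, 17, 7, 18, 9, 6, 11, 12, 13, 14, 15, 16, 10, 8]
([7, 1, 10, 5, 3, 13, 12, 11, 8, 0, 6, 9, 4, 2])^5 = [7, 1, 3, 6, 10, 12, 13, 11, 8, 0, 5, 9, 2, 4]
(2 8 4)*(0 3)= [3, 1, 8, 0, 2, 5, 6, 7, 4]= (0 3)(2 8 4)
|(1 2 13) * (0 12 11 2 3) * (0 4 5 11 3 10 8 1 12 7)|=42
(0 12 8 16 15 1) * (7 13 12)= [7, 0, 2, 3, 4, 5, 6, 13, 16, 9, 10, 11, 8, 12, 14, 1, 15]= (0 7 13 12 8 16 15 1)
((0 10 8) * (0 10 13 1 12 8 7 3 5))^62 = ((0 13 1 12 8 10 7 3 5))^62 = (0 5 3 7 10 8 12 1 13)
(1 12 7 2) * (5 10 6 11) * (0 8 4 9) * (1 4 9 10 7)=(0 8 9)(1 12)(2 4 10 6 11 5 7)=[8, 12, 4, 3, 10, 7, 11, 2, 9, 0, 6, 5, 1]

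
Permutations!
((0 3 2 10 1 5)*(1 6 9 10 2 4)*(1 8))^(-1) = (0 5 1 8 4 3)(6 10 9)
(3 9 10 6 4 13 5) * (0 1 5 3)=[1, 5, 2, 9, 13, 0, 4, 7, 8, 10, 6, 11, 12, 3]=(0 1 5)(3 9 10 6 4 13)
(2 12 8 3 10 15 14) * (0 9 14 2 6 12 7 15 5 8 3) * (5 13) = (0 9 14 6 12 3 10 13 5 8)(2 7 15) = [9, 1, 7, 10, 4, 8, 12, 15, 0, 14, 13, 11, 3, 5, 6, 2]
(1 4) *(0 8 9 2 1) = (0 8 9 2 1 4) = [8, 4, 1, 3, 0, 5, 6, 7, 9, 2]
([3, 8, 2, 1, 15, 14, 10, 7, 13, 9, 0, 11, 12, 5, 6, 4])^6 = (15)(0 14 8)(1 10 5)(3 6 13)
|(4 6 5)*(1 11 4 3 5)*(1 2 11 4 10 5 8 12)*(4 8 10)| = |(1 8 12)(2 11 4 6)(3 10 5)| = 12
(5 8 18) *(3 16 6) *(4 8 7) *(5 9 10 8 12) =(3 16 6)(4 12 5 7)(8 18 9 10) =[0, 1, 2, 16, 12, 7, 3, 4, 18, 10, 8, 11, 5, 13, 14, 15, 6, 17, 9]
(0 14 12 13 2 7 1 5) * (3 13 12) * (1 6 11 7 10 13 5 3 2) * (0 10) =[14, 3, 0, 5, 4, 10, 11, 6, 8, 9, 13, 7, 12, 1, 2] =(0 14 2)(1 3 5 10 13)(6 11 7)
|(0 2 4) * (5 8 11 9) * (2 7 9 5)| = 15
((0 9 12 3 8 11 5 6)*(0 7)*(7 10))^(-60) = (12)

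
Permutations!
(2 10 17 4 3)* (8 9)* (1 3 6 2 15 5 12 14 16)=[0, 3, 10, 15, 6, 12, 2, 7, 9, 8, 17, 11, 14, 13, 16, 5, 1, 4]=(1 3 15 5 12 14 16)(2 10 17 4 6)(8 9)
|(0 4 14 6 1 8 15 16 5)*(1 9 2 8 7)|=|(0 4 14 6 9 2 8 15 16 5)(1 7)|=10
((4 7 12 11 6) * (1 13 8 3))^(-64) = ((1 13 8 3)(4 7 12 11 6))^(-64) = (13)(4 7 12 11 6)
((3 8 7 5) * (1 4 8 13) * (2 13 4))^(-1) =((1 2 13)(3 4 8 7 5))^(-1) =(1 13 2)(3 5 7 8 4)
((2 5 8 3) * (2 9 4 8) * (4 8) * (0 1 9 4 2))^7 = ((0 1 9 8 3 4 2 5))^7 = (0 5 2 4 3 8 9 1)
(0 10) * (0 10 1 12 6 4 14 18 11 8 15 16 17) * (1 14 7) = (0 14 18 11 8 15 16 17)(1 12 6 4 7) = [14, 12, 2, 3, 7, 5, 4, 1, 15, 9, 10, 8, 6, 13, 18, 16, 17, 0, 11]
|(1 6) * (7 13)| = 2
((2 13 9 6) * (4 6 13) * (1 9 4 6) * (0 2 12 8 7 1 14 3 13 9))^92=(14)(0 2 6 12 8 7 1)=((0 2 6 12 8 7 1)(3 13 4 14))^92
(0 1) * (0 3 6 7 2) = (0 1 3 6 7 2) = [1, 3, 0, 6, 4, 5, 7, 2]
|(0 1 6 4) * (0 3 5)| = |(0 1 6 4 3 5)| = 6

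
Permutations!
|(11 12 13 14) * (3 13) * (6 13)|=6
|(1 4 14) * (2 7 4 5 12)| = |(1 5 12 2 7 4 14)| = 7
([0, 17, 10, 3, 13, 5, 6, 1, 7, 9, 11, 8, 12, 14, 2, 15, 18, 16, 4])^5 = (1 13 8 18 10 17 14 7 4 11 16 2)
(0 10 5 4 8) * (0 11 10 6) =[6, 1, 2, 3, 8, 4, 0, 7, 11, 9, 5, 10] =(0 6)(4 8 11 10 5)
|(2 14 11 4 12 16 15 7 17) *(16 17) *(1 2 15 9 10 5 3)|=|(1 2 14 11 4 12 17 15 7 16 9 10 5 3)|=14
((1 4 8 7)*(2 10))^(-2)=(10)(1 8)(4 7)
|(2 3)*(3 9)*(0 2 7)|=|(0 2 9 3 7)|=5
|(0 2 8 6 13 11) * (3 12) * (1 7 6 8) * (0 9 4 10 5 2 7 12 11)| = |(0 7 6 13)(1 12 3 11 9 4 10 5 2)| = 36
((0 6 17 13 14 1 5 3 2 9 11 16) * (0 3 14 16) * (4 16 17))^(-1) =((0 6 4 16 3 2 9 11)(1 5 14)(13 17))^(-1) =(0 11 9 2 3 16 4 6)(1 14 5)(13 17)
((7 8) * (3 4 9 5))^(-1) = ((3 4 9 5)(7 8))^(-1) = (3 5 9 4)(7 8)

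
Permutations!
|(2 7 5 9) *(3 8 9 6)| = 7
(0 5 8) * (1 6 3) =(0 5 8)(1 6 3) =[5, 6, 2, 1, 4, 8, 3, 7, 0]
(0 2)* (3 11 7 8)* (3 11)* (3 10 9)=(0 2)(3 10 9)(7 8 11)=[2, 1, 0, 10, 4, 5, 6, 8, 11, 3, 9, 7]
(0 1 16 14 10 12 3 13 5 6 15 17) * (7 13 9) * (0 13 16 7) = [1, 7, 2, 9, 4, 6, 15, 16, 8, 0, 12, 11, 3, 5, 10, 17, 14, 13] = (0 1 7 16 14 10 12 3 9)(5 6 15 17 13)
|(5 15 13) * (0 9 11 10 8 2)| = 6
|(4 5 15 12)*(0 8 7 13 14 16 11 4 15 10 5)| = |(0 8 7 13 14 16 11 4)(5 10)(12 15)| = 8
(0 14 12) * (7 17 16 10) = (0 14 12)(7 17 16 10) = [14, 1, 2, 3, 4, 5, 6, 17, 8, 9, 7, 11, 0, 13, 12, 15, 10, 16]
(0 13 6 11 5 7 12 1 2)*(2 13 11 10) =(0 11 5 7 12 1 13 6 10 2) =[11, 13, 0, 3, 4, 7, 10, 12, 8, 9, 2, 5, 1, 6]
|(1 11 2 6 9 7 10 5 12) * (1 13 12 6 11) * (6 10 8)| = 4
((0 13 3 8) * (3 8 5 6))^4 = (0 13 8)(3 5 6)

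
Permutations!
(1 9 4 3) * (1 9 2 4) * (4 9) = (1 2 9)(3 4) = [0, 2, 9, 4, 3, 5, 6, 7, 8, 1]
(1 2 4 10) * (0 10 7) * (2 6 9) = (0 10 1 6 9 2 4 7) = [10, 6, 4, 3, 7, 5, 9, 0, 8, 2, 1]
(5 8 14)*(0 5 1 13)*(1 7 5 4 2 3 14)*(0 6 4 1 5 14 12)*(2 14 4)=(0 1 13 6 2 3 12)(4 14 7)(5 8)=[1, 13, 3, 12, 14, 8, 2, 4, 5, 9, 10, 11, 0, 6, 7]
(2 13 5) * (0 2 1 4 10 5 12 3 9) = (0 2 13 12 3 9)(1 4 10 5) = [2, 4, 13, 9, 10, 1, 6, 7, 8, 0, 5, 11, 3, 12]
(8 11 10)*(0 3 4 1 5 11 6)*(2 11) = (0 3 4 1 5 2 11 10 8 6) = [3, 5, 11, 4, 1, 2, 0, 7, 6, 9, 8, 10]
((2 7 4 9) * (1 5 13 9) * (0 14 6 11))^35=(0 11 6 14)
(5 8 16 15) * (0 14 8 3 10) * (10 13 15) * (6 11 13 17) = (0 14 8 16 10)(3 17 6 11 13 15 5) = [14, 1, 2, 17, 4, 3, 11, 7, 16, 9, 0, 13, 12, 15, 8, 5, 10, 6]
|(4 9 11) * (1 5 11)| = |(1 5 11 4 9)| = 5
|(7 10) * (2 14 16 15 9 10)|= 7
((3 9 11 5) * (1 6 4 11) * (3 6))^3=(4 6 5 11)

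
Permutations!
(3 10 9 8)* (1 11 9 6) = (1 11 9 8 3 10 6) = [0, 11, 2, 10, 4, 5, 1, 7, 3, 8, 6, 9]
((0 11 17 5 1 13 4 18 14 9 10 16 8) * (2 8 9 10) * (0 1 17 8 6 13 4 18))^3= ((0 11 8 1 4)(2 6 13 18 14 10 16 9)(5 17))^3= (0 1 11 4 8)(2 18 16 6 14 9 13 10)(5 17)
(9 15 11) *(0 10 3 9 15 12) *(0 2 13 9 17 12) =(0 10 3 17 12 2 13 9)(11 15) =[10, 1, 13, 17, 4, 5, 6, 7, 8, 0, 3, 15, 2, 9, 14, 11, 16, 12]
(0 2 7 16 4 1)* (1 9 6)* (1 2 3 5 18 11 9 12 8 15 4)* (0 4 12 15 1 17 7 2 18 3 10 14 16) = (0 10 14 16 17 7)(1 4 15 12 8)(3 5)(6 18 11 9) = [10, 4, 2, 5, 15, 3, 18, 0, 1, 6, 14, 9, 8, 13, 16, 12, 17, 7, 11]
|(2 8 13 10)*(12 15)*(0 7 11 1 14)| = |(0 7 11 1 14)(2 8 13 10)(12 15)| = 20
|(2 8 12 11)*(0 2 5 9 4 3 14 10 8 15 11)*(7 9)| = |(0 2 15 11 5 7 9 4 3 14 10 8 12)| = 13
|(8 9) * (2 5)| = |(2 5)(8 9)| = 2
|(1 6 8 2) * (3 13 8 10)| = |(1 6 10 3 13 8 2)| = 7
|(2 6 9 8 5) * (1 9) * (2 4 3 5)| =|(1 9 8 2 6)(3 5 4)| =15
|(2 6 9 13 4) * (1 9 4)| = 3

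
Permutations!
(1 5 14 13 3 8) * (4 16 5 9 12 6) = (1 9 12 6 4 16 5 14 13 3 8) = [0, 9, 2, 8, 16, 14, 4, 7, 1, 12, 10, 11, 6, 3, 13, 15, 5]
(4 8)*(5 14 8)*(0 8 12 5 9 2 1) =[8, 0, 1, 3, 9, 14, 6, 7, 4, 2, 10, 11, 5, 13, 12] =(0 8 4 9 2 1)(5 14 12)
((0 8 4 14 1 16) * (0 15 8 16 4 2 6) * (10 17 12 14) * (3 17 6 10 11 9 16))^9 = (0 16 12 2 4)(1 6 9 17 8)(3 15 14 10 11)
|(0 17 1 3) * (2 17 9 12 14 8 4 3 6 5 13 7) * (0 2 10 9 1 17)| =|(17)(0 1 6 5 13 7 10 9 12 14 8 4 3 2)| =14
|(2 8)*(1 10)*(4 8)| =|(1 10)(2 4 8)| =6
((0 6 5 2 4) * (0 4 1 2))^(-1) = (0 5 6)(1 2)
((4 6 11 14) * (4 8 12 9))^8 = ((4 6 11 14 8 12 9))^8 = (4 6 11 14 8 12 9)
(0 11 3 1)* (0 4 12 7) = (0 11 3 1 4 12 7) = [11, 4, 2, 1, 12, 5, 6, 0, 8, 9, 10, 3, 7]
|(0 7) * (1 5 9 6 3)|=10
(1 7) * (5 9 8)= [0, 7, 2, 3, 4, 9, 6, 1, 5, 8]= (1 7)(5 9 8)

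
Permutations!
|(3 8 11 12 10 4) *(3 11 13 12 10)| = 12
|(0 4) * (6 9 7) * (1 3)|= 6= |(0 4)(1 3)(6 9 7)|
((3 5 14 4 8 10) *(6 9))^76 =(3 8 14)(4 5 10)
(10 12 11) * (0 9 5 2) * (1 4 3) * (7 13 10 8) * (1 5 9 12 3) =(0 12 11 8 7 13 10 3 5 2)(1 4) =[12, 4, 0, 5, 1, 2, 6, 13, 7, 9, 3, 8, 11, 10]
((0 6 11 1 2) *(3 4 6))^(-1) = (0 2 1 11 6 4 3)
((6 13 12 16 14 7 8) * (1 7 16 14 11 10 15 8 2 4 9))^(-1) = ((1 7 2 4 9)(6 13 12 14 16 11 10 15 8))^(-1) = (1 9 4 2 7)(6 8 15 10 11 16 14 12 13)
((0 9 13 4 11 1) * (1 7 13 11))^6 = (0 1 4 13 7 11 9)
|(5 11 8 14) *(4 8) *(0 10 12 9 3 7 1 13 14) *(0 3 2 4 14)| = |(0 10 12 9 2 4 8 3 7 1 13)(5 11 14)| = 33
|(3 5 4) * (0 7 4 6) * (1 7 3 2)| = |(0 3 5 6)(1 7 4 2)| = 4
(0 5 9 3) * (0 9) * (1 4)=(0 5)(1 4)(3 9)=[5, 4, 2, 9, 1, 0, 6, 7, 8, 3]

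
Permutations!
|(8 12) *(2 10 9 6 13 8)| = |(2 10 9 6 13 8 12)| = 7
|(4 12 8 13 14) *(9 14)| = 6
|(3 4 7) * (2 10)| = 6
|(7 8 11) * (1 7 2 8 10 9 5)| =|(1 7 10 9 5)(2 8 11)| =15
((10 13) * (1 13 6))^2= ((1 13 10 6))^2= (1 10)(6 13)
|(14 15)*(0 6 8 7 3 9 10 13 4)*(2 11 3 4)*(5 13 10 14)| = 40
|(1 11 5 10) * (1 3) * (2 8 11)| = 7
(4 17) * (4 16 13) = (4 17 16 13) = [0, 1, 2, 3, 17, 5, 6, 7, 8, 9, 10, 11, 12, 4, 14, 15, 13, 16]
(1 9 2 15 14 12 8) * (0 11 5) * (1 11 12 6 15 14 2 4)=(0 12 8 11 5)(1 9 4)(2 14 6 15)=[12, 9, 14, 3, 1, 0, 15, 7, 11, 4, 10, 5, 8, 13, 6, 2]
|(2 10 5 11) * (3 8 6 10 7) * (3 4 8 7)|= |(2 3 7 4 8 6 10 5 11)|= 9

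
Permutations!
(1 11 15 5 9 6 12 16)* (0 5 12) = (0 5 9 6)(1 11 15 12 16) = [5, 11, 2, 3, 4, 9, 0, 7, 8, 6, 10, 15, 16, 13, 14, 12, 1]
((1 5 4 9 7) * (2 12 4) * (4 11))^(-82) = ((1 5 2 12 11 4 9 7))^(-82) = (1 9 11 2)(4 12 5 7)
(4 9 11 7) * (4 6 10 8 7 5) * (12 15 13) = (4 9 11 5)(6 10 8 7)(12 15 13) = [0, 1, 2, 3, 9, 4, 10, 6, 7, 11, 8, 5, 15, 12, 14, 13]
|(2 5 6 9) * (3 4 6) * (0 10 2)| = |(0 10 2 5 3 4 6 9)| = 8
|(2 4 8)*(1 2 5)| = |(1 2 4 8 5)| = 5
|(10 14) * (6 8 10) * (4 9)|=|(4 9)(6 8 10 14)|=4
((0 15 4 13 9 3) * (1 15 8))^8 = (15)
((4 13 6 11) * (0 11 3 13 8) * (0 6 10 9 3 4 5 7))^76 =((0 11 5 7)(3 13 10 9)(4 8 6))^76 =(13)(4 8 6)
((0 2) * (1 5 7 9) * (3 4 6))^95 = ((0 2)(1 5 7 9)(3 4 6))^95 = (0 2)(1 9 7 5)(3 6 4)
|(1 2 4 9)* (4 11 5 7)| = |(1 2 11 5 7 4 9)| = 7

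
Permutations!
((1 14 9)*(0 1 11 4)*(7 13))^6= (14)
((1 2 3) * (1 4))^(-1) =((1 2 3 4))^(-1) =(1 4 3 2)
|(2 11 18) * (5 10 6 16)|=12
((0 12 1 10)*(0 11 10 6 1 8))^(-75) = (12)(1 6)(10 11)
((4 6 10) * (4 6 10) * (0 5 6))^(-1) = ((0 5 6 4 10))^(-1) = (0 10 4 6 5)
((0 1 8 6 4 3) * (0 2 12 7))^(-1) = ((0 1 8 6 4 3 2 12 7))^(-1) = (0 7 12 2 3 4 6 8 1)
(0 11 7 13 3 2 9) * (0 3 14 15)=(0 11 7 13 14 15)(2 9 3)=[11, 1, 9, 2, 4, 5, 6, 13, 8, 3, 10, 7, 12, 14, 15, 0]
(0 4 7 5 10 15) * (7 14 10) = (0 4 14 10 15)(5 7) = [4, 1, 2, 3, 14, 7, 6, 5, 8, 9, 15, 11, 12, 13, 10, 0]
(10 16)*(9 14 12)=(9 14 12)(10 16)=[0, 1, 2, 3, 4, 5, 6, 7, 8, 14, 16, 11, 9, 13, 12, 15, 10]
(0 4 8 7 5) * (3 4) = (0 3 4 8 7 5) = [3, 1, 2, 4, 8, 0, 6, 5, 7]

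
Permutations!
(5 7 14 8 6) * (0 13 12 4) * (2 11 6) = (0 13 12 4)(2 11 6 5 7 14 8) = [13, 1, 11, 3, 0, 7, 5, 14, 2, 9, 10, 6, 4, 12, 8]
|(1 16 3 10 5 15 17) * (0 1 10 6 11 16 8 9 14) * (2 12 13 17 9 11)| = 16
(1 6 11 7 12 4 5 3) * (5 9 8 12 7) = (1 6 11 5 3)(4 9 8 12) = [0, 6, 2, 1, 9, 3, 11, 7, 12, 8, 10, 5, 4]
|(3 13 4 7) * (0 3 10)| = 6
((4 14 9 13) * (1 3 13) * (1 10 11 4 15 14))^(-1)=(1 4 11 10 9 14 15 13 3)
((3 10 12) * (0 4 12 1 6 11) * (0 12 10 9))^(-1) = (0 9 3 12 11 6 1 10 4)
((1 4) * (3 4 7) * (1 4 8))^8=(8)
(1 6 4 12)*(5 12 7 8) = [0, 6, 2, 3, 7, 12, 4, 8, 5, 9, 10, 11, 1] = (1 6 4 7 8 5 12)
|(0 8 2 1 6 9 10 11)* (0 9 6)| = 12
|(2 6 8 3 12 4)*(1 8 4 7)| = 15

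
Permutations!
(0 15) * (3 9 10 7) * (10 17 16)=(0 15)(3 9 17 16 10 7)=[15, 1, 2, 9, 4, 5, 6, 3, 8, 17, 7, 11, 12, 13, 14, 0, 10, 16]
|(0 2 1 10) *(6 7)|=|(0 2 1 10)(6 7)|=4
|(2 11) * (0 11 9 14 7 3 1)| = 8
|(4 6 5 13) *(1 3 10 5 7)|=|(1 3 10 5 13 4 6 7)|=8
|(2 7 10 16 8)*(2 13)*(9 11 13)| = 8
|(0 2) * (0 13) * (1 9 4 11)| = 12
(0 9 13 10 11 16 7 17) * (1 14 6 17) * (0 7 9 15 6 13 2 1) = (0 15 6 17 7)(1 14 13 10 11 16 9 2) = [15, 14, 1, 3, 4, 5, 17, 0, 8, 2, 11, 16, 12, 10, 13, 6, 9, 7]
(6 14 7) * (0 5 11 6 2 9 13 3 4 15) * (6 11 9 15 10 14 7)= [5, 1, 15, 4, 10, 9, 7, 2, 8, 13, 14, 11, 12, 3, 6, 0]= (0 5 9 13 3 4 10 14 6 7 2 15)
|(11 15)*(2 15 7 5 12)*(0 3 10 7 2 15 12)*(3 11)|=|(0 11 2 12 15 3 10 7 5)|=9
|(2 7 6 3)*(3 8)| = |(2 7 6 8 3)| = 5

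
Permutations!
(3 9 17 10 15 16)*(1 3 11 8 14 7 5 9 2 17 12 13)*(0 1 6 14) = (0 1 3 2 17 10 15 16 11 8)(5 9 12 13 6 14 7) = [1, 3, 17, 2, 4, 9, 14, 5, 0, 12, 15, 8, 13, 6, 7, 16, 11, 10]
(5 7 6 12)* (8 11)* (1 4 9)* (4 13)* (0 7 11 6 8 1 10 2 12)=(0 7 8 6)(1 13 4 9 10 2 12 5 11)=[7, 13, 12, 3, 9, 11, 0, 8, 6, 10, 2, 1, 5, 4]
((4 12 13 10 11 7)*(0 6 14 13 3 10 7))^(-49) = (0 6 14 13 7 4 12 3 10 11)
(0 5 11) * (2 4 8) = [5, 1, 4, 3, 8, 11, 6, 7, 2, 9, 10, 0] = (0 5 11)(2 4 8)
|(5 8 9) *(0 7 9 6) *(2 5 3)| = |(0 7 9 3 2 5 8 6)| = 8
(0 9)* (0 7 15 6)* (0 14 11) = [9, 1, 2, 3, 4, 5, 14, 15, 8, 7, 10, 0, 12, 13, 11, 6] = (0 9 7 15 6 14 11)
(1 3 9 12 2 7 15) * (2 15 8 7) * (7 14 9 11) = [0, 3, 2, 11, 4, 5, 6, 8, 14, 12, 10, 7, 15, 13, 9, 1] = (1 3 11 7 8 14 9 12 15)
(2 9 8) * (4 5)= (2 9 8)(4 5)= [0, 1, 9, 3, 5, 4, 6, 7, 2, 8]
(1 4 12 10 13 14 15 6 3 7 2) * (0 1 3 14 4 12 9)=[1, 12, 3, 7, 9, 5, 14, 2, 8, 0, 13, 11, 10, 4, 15, 6]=(0 1 12 10 13 4 9)(2 3 7)(6 14 15)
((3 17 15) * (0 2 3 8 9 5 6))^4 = ((0 2 3 17 15 8 9 5 6))^4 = (0 15 6 17 5 3 9 2 8)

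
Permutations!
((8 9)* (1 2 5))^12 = (9)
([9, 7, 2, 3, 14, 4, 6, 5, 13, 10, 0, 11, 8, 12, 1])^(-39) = (1 7 5 4 14)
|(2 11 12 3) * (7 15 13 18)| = 4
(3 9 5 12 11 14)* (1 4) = (1 4)(3 9 5 12 11 14) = [0, 4, 2, 9, 1, 12, 6, 7, 8, 5, 10, 14, 11, 13, 3]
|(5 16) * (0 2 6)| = 6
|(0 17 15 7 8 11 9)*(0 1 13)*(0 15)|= |(0 17)(1 13 15 7 8 11 9)|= 14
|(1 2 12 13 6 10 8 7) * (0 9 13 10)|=12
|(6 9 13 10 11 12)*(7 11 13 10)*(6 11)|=|(6 9 10 13 7)(11 12)|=10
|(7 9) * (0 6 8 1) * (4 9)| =12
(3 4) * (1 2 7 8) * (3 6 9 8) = (1 2 7 3 4 6 9 8) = [0, 2, 7, 4, 6, 5, 9, 3, 1, 8]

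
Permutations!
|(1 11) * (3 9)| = 2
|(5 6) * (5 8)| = |(5 6 8)| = 3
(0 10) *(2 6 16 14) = [10, 1, 6, 3, 4, 5, 16, 7, 8, 9, 0, 11, 12, 13, 2, 15, 14] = (0 10)(2 6 16 14)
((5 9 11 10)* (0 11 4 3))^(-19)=(0 10 9 3 11 5 4)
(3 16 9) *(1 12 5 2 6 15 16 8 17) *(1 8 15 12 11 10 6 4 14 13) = (1 11 10 6 12 5 2 4 14 13)(3 15 16 9)(8 17) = [0, 11, 4, 15, 14, 2, 12, 7, 17, 3, 6, 10, 5, 1, 13, 16, 9, 8]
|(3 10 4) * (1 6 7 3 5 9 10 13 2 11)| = 28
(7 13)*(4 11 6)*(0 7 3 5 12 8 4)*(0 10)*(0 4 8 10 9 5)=(0 7 13 3)(4 11 6 9 5 12 10)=[7, 1, 2, 0, 11, 12, 9, 13, 8, 5, 4, 6, 10, 3]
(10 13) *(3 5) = [0, 1, 2, 5, 4, 3, 6, 7, 8, 9, 13, 11, 12, 10] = (3 5)(10 13)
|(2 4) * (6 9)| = 2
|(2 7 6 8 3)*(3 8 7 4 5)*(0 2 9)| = 6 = |(0 2 4 5 3 9)(6 7)|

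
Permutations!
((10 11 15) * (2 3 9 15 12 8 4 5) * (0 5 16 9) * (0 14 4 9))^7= (16)(8 9 15 10 11 12)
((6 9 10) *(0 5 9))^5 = ((0 5 9 10 6))^5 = (10)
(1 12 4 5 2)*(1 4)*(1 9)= (1 12 9)(2 4 5)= [0, 12, 4, 3, 5, 2, 6, 7, 8, 1, 10, 11, 9]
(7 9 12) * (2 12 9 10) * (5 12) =(2 5 12 7 10) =[0, 1, 5, 3, 4, 12, 6, 10, 8, 9, 2, 11, 7]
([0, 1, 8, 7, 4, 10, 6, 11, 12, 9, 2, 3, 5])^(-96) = (2 10 5 12 8)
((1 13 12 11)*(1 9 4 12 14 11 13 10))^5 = ((1 10)(4 12 13 14 11 9))^5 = (1 10)(4 9 11 14 13 12)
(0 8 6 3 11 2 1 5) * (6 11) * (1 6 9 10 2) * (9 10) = (0 8 11 1 5)(2 6 3 10) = [8, 5, 6, 10, 4, 0, 3, 7, 11, 9, 2, 1]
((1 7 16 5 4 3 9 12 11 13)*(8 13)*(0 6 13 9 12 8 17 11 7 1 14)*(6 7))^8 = (17)(0 13 12 4 16)(3 5 7 14 6)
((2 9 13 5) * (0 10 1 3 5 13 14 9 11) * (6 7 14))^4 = ((0 10 1 3 5 2 11)(6 7 14 9))^4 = (14)(0 5 10 2 1 11 3)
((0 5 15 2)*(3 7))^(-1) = (0 2 15 5)(3 7)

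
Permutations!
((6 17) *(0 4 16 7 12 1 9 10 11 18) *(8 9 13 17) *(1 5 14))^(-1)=((0 4 16 7 12 5 14 1 13 17 6 8 9 10 11 18))^(-1)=(0 18 11 10 9 8 6 17 13 1 14 5 12 7 16 4)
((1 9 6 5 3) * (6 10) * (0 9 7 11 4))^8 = ((0 9 10 6 5 3 1 7 11 4))^8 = (0 11 1 5 10)(3 6 9 4 7)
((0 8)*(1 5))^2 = (8)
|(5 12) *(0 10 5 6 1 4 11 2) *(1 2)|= 6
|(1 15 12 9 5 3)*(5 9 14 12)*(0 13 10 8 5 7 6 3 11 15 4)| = |(0 13 10 8 5 11 15 7 6 3 1 4)(12 14)| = 12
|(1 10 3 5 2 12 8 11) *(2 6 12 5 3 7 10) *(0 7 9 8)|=11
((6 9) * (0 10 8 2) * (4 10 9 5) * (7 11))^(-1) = (0 2 8 10 4 5 6 9)(7 11)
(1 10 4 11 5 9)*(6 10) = (1 6 10 4 11 5 9) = [0, 6, 2, 3, 11, 9, 10, 7, 8, 1, 4, 5]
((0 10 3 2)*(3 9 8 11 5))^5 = ((0 10 9 8 11 5 3 2))^5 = (0 5 9 2 11 10 3 8)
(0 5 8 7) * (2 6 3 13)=[5, 1, 6, 13, 4, 8, 3, 0, 7, 9, 10, 11, 12, 2]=(0 5 8 7)(2 6 3 13)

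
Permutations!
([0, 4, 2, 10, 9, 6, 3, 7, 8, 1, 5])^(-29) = [0, 4, 2, 6, 9, 10, 5, 7, 8, 1, 3]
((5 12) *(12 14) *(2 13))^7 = ((2 13)(5 14 12))^7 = (2 13)(5 14 12)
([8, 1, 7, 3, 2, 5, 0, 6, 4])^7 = (0 8 4 2 7 6)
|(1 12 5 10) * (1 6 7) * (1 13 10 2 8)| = 20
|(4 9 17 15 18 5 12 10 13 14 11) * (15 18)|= |(4 9 17 18 5 12 10 13 14 11)|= 10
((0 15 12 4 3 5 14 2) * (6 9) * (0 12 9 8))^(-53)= (0 9 8 15 6)(2 12 4 3 5 14)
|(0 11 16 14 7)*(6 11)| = 6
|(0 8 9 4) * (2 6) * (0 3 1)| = 6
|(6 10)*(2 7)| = 2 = |(2 7)(6 10)|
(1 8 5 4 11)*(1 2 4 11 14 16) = (1 8 5 11 2 4 14 16) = [0, 8, 4, 3, 14, 11, 6, 7, 5, 9, 10, 2, 12, 13, 16, 15, 1]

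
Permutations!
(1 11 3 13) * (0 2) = (0 2)(1 11 3 13) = [2, 11, 0, 13, 4, 5, 6, 7, 8, 9, 10, 3, 12, 1]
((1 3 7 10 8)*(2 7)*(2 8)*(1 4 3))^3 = (10)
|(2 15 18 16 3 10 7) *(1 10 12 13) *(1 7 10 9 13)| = 10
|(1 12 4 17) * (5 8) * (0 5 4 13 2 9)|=10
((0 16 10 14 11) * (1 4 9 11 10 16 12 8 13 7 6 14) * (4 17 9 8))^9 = ((0 12 4 8 13 7 6 14 10 1 17 9 11))^9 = (0 1 7 12 17 6 4 9 14 8 11 10 13)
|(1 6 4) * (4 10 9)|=5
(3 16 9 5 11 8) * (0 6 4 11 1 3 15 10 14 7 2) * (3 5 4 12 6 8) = (0 8 15 10 14 7 2)(1 5)(3 16 9 4 11)(6 12) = [8, 5, 0, 16, 11, 1, 12, 2, 15, 4, 14, 3, 6, 13, 7, 10, 9]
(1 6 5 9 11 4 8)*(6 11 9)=(1 11 4 8)(5 6)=[0, 11, 2, 3, 8, 6, 5, 7, 1, 9, 10, 4]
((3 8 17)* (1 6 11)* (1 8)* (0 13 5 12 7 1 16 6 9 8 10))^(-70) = (17)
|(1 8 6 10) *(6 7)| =|(1 8 7 6 10)| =5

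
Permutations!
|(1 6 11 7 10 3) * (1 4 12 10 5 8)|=12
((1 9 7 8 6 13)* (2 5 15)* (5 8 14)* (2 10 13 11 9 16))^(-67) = (1 10 5 7 11 8 16 13 15 14 9 6 2)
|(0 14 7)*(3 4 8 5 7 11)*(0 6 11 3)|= |(0 14 3 4 8 5 7 6 11)|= 9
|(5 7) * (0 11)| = |(0 11)(5 7)| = 2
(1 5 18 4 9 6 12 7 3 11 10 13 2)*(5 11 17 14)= (1 11 10 13 2)(3 17 14 5 18 4 9 6 12 7)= [0, 11, 1, 17, 9, 18, 12, 3, 8, 6, 13, 10, 7, 2, 5, 15, 16, 14, 4]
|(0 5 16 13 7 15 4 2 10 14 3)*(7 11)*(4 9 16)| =42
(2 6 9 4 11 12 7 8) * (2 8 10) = [0, 1, 6, 3, 11, 5, 9, 10, 8, 4, 2, 12, 7] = (2 6 9 4 11 12 7 10)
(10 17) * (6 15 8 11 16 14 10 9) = (6 15 8 11 16 14 10 17 9) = [0, 1, 2, 3, 4, 5, 15, 7, 11, 6, 17, 16, 12, 13, 10, 8, 14, 9]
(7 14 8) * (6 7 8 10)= (6 7 14 10)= [0, 1, 2, 3, 4, 5, 7, 14, 8, 9, 6, 11, 12, 13, 10]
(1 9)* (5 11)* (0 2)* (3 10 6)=[2, 9, 0, 10, 4, 11, 3, 7, 8, 1, 6, 5]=(0 2)(1 9)(3 10 6)(5 11)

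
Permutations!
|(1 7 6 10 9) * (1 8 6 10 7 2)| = |(1 2)(6 7 10 9 8)| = 10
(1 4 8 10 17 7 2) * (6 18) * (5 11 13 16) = (1 4 8 10 17 7 2)(5 11 13 16)(6 18) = [0, 4, 1, 3, 8, 11, 18, 2, 10, 9, 17, 13, 12, 16, 14, 15, 5, 7, 6]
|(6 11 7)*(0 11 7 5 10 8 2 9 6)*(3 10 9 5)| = 10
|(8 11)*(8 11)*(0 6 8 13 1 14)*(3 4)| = |(0 6 8 13 1 14)(3 4)| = 6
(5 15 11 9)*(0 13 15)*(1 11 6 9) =(0 13 15 6 9 5)(1 11) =[13, 11, 2, 3, 4, 0, 9, 7, 8, 5, 10, 1, 12, 15, 14, 6]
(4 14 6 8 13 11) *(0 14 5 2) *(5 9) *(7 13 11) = [14, 1, 0, 3, 9, 2, 8, 13, 11, 5, 10, 4, 12, 7, 6] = (0 14 6 8 11 4 9 5 2)(7 13)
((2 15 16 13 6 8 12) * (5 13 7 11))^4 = (2 11 8 16 13)(5 12 7 6 15)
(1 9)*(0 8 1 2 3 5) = (0 8 1 9 2 3 5) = [8, 9, 3, 5, 4, 0, 6, 7, 1, 2]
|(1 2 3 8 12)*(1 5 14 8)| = |(1 2 3)(5 14 8 12)| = 12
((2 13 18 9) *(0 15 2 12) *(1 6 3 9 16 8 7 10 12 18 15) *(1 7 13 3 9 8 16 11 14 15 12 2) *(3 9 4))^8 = (0 15)(1 7)(2 4)(3 9)(6 10)(8 18)(11 13)(12 14)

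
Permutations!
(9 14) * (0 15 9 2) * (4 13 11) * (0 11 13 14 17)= (0 15 9 17)(2 11 4 14)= [15, 1, 11, 3, 14, 5, 6, 7, 8, 17, 10, 4, 12, 13, 2, 9, 16, 0]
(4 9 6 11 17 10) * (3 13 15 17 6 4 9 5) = (3 13 15 17 10 9 4 5)(6 11) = [0, 1, 2, 13, 5, 3, 11, 7, 8, 4, 9, 6, 12, 15, 14, 17, 16, 10]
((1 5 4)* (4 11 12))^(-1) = (1 4 12 11 5)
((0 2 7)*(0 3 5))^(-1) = ((0 2 7 3 5))^(-1) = (0 5 3 7 2)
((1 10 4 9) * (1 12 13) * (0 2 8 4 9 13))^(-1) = ((0 2 8 4 13 1 10 9 12))^(-1) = (0 12 9 10 1 13 4 8 2)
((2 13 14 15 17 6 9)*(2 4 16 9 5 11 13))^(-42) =(17)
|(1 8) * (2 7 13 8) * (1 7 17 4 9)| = 15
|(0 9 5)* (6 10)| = 6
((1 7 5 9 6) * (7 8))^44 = ((1 8 7 5 9 6))^44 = (1 7 9)(5 6 8)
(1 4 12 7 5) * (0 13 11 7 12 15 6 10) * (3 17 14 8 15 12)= [13, 4, 2, 17, 12, 1, 10, 5, 15, 9, 0, 7, 3, 11, 8, 6, 16, 14]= (0 13 11 7 5 1 4 12 3 17 14 8 15 6 10)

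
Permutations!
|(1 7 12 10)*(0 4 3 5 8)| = 20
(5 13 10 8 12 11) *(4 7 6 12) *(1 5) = [0, 5, 2, 3, 7, 13, 12, 6, 4, 9, 8, 1, 11, 10] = (1 5 13 10 8 4 7 6 12 11)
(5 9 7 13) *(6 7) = [0, 1, 2, 3, 4, 9, 7, 13, 8, 6, 10, 11, 12, 5] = (5 9 6 7 13)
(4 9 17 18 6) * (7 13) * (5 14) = (4 9 17 18 6)(5 14)(7 13) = [0, 1, 2, 3, 9, 14, 4, 13, 8, 17, 10, 11, 12, 7, 5, 15, 16, 18, 6]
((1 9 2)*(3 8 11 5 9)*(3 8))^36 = (11)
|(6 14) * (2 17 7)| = |(2 17 7)(6 14)| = 6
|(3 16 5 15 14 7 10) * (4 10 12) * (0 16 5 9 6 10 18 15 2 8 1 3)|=|(0 16 9 6 10)(1 3 5 2 8)(4 18 15 14 7 12)|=30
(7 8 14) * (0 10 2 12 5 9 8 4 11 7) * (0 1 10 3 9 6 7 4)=[3, 10, 12, 9, 11, 6, 7, 0, 14, 8, 2, 4, 5, 13, 1]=(0 3 9 8 14 1 10 2 12 5 6 7)(4 11)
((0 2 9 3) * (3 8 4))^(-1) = ((0 2 9 8 4 3))^(-1) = (0 3 4 8 9 2)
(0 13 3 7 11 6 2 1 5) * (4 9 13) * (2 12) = (0 4 9 13 3 7 11 6 12 2 1 5) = [4, 5, 1, 7, 9, 0, 12, 11, 8, 13, 10, 6, 2, 3]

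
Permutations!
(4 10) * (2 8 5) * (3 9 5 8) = (2 3 9 5)(4 10) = [0, 1, 3, 9, 10, 2, 6, 7, 8, 5, 4]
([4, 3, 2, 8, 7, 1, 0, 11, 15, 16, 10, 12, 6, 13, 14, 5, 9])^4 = (16)(0 12 7)(1 5 15 8 3)(4 6 11)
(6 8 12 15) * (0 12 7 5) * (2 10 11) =(0 12 15 6 8 7 5)(2 10 11) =[12, 1, 10, 3, 4, 0, 8, 5, 7, 9, 11, 2, 15, 13, 14, 6]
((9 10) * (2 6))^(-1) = (2 6)(9 10)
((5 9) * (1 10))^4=((1 10)(5 9))^4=(10)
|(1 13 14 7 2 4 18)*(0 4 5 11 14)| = 5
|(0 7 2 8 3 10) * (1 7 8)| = |(0 8 3 10)(1 7 2)| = 12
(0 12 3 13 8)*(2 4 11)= (0 12 3 13 8)(2 4 11)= [12, 1, 4, 13, 11, 5, 6, 7, 0, 9, 10, 2, 3, 8]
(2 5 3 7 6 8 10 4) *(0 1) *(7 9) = (0 1)(2 5 3 9 7 6 8 10 4) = [1, 0, 5, 9, 2, 3, 8, 6, 10, 7, 4]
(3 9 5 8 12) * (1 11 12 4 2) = (1 11 12 3 9 5 8 4 2) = [0, 11, 1, 9, 2, 8, 6, 7, 4, 5, 10, 12, 3]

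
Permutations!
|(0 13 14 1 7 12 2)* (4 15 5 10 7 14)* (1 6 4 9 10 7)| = |(0 13 9 10 1 14 6 4 15 5 7 12 2)| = 13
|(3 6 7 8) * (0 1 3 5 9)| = 8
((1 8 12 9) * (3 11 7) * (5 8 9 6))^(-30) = (5 12)(6 8)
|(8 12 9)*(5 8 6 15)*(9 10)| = |(5 8 12 10 9 6 15)| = 7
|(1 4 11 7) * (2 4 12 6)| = |(1 12 6 2 4 11 7)| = 7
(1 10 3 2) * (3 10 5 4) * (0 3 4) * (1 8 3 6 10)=(0 6 10 1 5)(2 8 3)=[6, 5, 8, 2, 4, 0, 10, 7, 3, 9, 1]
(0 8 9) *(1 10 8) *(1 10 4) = [10, 4, 2, 3, 1, 5, 6, 7, 9, 0, 8] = (0 10 8 9)(1 4)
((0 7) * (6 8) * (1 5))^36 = (8)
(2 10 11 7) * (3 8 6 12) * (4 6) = (2 10 11 7)(3 8 4 6 12) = [0, 1, 10, 8, 6, 5, 12, 2, 4, 9, 11, 7, 3]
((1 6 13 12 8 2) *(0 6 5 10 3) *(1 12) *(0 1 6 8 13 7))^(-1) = (0 7 6 13 12 2 8)(1 3 10 5)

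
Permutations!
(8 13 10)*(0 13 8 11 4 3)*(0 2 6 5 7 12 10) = (0 13)(2 6 5 7 12 10 11 4 3) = [13, 1, 6, 2, 3, 7, 5, 12, 8, 9, 11, 4, 10, 0]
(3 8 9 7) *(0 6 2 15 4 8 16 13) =(0 6 2 15 4 8 9 7 3 16 13) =[6, 1, 15, 16, 8, 5, 2, 3, 9, 7, 10, 11, 12, 0, 14, 4, 13]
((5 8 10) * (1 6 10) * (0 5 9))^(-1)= ((0 5 8 1 6 10 9))^(-1)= (0 9 10 6 1 8 5)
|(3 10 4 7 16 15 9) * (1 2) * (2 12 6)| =|(1 12 6 2)(3 10 4 7 16 15 9)| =28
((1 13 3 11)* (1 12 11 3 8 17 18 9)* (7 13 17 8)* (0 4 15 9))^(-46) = ((0 4 15 9 1 17 18)(7 13)(11 12))^(-46) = (0 9 18 15 17 4 1)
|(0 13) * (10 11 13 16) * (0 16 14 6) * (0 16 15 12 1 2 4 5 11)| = |(0 14 6 16 10)(1 2 4 5 11 13 15 12)| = 40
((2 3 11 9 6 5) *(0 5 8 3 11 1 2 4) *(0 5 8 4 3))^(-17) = (0 8)(1 3 5 4 6 9 11 2)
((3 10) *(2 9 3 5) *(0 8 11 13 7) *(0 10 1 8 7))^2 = ((0 7 10 5 2 9 3 1 8 11 13))^2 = (0 10 2 3 8 13 7 5 9 1 11)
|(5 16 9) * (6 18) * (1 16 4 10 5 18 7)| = 6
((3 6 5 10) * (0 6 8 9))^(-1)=(0 9 8 3 10 5 6)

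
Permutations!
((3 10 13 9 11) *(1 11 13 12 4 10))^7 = (1 11 3)(4 10 12)(9 13)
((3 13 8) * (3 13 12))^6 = (13) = ((3 12)(8 13))^6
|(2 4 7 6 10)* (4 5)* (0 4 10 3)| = 15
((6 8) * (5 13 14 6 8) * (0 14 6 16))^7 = ((0 14 16)(5 13 6))^7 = (0 14 16)(5 13 6)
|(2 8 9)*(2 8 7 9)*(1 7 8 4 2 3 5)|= 8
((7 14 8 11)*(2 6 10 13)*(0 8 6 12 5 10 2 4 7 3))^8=((0 8 11 3)(2 12 5 10 13 4 7 14 6))^8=(2 6 14 7 4 13 10 5 12)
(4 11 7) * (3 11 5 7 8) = (3 11 8)(4 5 7) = [0, 1, 2, 11, 5, 7, 6, 4, 3, 9, 10, 8]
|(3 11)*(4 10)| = 2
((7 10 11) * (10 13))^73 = ((7 13 10 11))^73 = (7 13 10 11)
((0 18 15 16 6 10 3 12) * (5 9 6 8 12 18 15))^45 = (3 9)(5 10)(6 18)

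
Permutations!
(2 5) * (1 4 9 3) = [0, 4, 5, 1, 9, 2, 6, 7, 8, 3] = (1 4 9 3)(2 5)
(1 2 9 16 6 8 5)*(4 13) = (1 2 9 16 6 8 5)(4 13) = [0, 2, 9, 3, 13, 1, 8, 7, 5, 16, 10, 11, 12, 4, 14, 15, 6]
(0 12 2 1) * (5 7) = (0 12 2 1)(5 7) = [12, 0, 1, 3, 4, 7, 6, 5, 8, 9, 10, 11, 2]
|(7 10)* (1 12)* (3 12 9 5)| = 10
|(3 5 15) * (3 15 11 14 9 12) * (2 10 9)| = |(15)(2 10 9 12 3 5 11 14)| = 8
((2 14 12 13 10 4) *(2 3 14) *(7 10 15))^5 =((3 14 12 13 15 7 10 4))^5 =(3 7 12 4 15 14 10 13)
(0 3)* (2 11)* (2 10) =(0 3)(2 11 10) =[3, 1, 11, 0, 4, 5, 6, 7, 8, 9, 2, 10]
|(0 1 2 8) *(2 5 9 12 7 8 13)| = |(0 1 5 9 12 7 8)(2 13)| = 14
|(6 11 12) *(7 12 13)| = 5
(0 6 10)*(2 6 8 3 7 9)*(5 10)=(0 8 3 7 9 2 6 5 10)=[8, 1, 6, 7, 4, 10, 5, 9, 3, 2, 0]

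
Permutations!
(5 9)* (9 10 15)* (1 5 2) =(1 5 10 15 9 2) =[0, 5, 1, 3, 4, 10, 6, 7, 8, 2, 15, 11, 12, 13, 14, 9]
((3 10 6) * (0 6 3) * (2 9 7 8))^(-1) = ((0 6)(2 9 7 8)(3 10))^(-1) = (0 6)(2 8 7 9)(3 10)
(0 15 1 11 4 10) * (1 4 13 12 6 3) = [15, 11, 2, 1, 10, 5, 3, 7, 8, 9, 0, 13, 6, 12, 14, 4] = (0 15 4 10)(1 11 13 12 6 3)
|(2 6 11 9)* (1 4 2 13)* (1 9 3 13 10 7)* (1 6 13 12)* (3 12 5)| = 10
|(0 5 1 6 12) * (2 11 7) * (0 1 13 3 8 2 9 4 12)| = |(0 5 13 3 8 2 11 7 9 4 12 1 6)| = 13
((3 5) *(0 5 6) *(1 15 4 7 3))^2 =((0 5 1 15 4 7 3 6))^2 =(0 1 4 3)(5 15 7 6)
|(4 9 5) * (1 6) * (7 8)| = 6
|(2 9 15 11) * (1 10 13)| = 12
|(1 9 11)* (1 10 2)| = |(1 9 11 10 2)| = 5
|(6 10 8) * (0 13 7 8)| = |(0 13 7 8 6 10)| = 6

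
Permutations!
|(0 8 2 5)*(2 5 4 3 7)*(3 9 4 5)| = |(0 8 3 7 2 5)(4 9)| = 6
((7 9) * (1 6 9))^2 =((1 6 9 7))^2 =(1 9)(6 7)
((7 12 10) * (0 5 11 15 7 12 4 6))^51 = (0 11 7 6 5 15 4)(10 12)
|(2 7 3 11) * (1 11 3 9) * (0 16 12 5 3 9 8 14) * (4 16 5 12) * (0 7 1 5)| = 6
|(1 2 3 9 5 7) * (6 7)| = |(1 2 3 9 5 6 7)| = 7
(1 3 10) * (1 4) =[0, 3, 2, 10, 1, 5, 6, 7, 8, 9, 4] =(1 3 10 4)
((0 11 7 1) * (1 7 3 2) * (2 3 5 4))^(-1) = ((0 11 5 4 2 1))^(-1) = (0 1 2 4 5 11)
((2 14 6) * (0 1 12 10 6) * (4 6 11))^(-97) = (0 12 11 6 14 1 10 4 2)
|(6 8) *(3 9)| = 2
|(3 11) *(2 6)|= 2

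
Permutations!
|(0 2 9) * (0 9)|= |(9)(0 2)|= 2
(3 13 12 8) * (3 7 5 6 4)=(3 13 12 8 7 5 6 4)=[0, 1, 2, 13, 3, 6, 4, 5, 7, 9, 10, 11, 8, 12]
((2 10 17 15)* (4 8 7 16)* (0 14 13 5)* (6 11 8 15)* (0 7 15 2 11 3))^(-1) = (0 3 6 17 10 2 4 16 7 5 13 14)(8 11 15)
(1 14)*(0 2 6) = (0 2 6)(1 14) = [2, 14, 6, 3, 4, 5, 0, 7, 8, 9, 10, 11, 12, 13, 1]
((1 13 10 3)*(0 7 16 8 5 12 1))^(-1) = (0 3 10 13 1 12 5 8 16 7)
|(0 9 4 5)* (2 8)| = 4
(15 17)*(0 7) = [7, 1, 2, 3, 4, 5, 6, 0, 8, 9, 10, 11, 12, 13, 14, 17, 16, 15] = (0 7)(15 17)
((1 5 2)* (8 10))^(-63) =(8 10)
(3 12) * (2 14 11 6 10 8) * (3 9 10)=(2 14 11 6 3 12 9 10 8)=[0, 1, 14, 12, 4, 5, 3, 7, 2, 10, 8, 6, 9, 13, 11]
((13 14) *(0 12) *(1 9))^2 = (14)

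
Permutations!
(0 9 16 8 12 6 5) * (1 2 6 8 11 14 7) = (0 9 16 11 14 7 1 2 6 5)(8 12) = [9, 2, 6, 3, 4, 0, 5, 1, 12, 16, 10, 14, 8, 13, 7, 15, 11]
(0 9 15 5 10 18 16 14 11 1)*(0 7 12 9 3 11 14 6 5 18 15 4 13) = (0 3 11 1 7 12 9 4 13)(5 10 15 18 16 6) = [3, 7, 2, 11, 13, 10, 5, 12, 8, 4, 15, 1, 9, 0, 14, 18, 6, 17, 16]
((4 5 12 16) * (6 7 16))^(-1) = (4 16 7 6 12 5) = ((4 5 12 6 7 16))^(-1)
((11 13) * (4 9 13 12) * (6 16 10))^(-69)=(16)(4 9 13 11 12)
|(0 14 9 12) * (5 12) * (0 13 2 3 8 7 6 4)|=|(0 14 9 5 12 13 2 3 8 7 6 4)|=12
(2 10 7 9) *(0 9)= (0 9 2 10 7)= [9, 1, 10, 3, 4, 5, 6, 0, 8, 2, 7]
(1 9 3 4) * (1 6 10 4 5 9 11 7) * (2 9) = (1 11 7)(2 9 3 5)(4 6 10) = [0, 11, 9, 5, 6, 2, 10, 1, 8, 3, 4, 7]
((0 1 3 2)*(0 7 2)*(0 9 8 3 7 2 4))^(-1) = (0 4 7 1)(3 8 9)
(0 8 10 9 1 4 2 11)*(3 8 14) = (0 14 3 8 10 9 1 4 2 11) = [14, 4, 11, 8, 2, 5, 6, 7, 10, 1, 9, 0, 12, 13, 3]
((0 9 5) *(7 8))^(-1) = ((0 9 5)(7 8))^(-1) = (0 5 9)(7 8)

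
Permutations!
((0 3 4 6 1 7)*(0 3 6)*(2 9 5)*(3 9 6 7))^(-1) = (0 4 3 1 6 2 5 9 7)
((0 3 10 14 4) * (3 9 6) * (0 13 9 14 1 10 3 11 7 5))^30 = (0 13 11)(4 6 5)(7 14 9)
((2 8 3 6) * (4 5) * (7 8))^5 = (8)(4 5)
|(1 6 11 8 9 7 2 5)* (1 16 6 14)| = 8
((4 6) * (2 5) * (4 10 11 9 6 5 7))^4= (11)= ((2 7 4 5)(6 10 11 9))^4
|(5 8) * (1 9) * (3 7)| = 2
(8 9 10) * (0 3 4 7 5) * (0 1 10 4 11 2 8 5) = (0 3 11 2 8 9 4 7)(1 10 5) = [3, 10, 8, 11, 7, 1, 6, 0, 9, 4, 5, 2]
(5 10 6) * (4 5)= (4 5 10 6)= [0, 1, 2, 3, 5, 10, 4, 7, 8, 9, 6]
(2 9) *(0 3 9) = (0 3 9 2) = [3, 1, 0, 9, 4, 5, 6, 7, 8, 2]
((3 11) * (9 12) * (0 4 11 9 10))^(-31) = ((0 4 11 3 9 12 10))^(-31) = (0 9 4 12 11 10 3)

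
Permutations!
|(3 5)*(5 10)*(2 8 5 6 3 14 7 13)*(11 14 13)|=12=|(2 8 5 13)(3 10 6)(7 11 14)|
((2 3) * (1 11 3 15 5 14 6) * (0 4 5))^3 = (0 14 11 15 5 1 2 4 6 3)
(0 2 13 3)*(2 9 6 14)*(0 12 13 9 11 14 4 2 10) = (0 11 14 10)(2 9 6 4)(3 12 13) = [11, 1, 9, 12, 2, 5, 4, 7, 8, 6, 0, 14, 13, 3, 10]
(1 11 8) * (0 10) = (0 10)(1 11 8) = [10, 11, 2, 3, 4, 5, 6, 7, 1, 9, 0, 8]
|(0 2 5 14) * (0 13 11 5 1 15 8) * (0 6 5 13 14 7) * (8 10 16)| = 10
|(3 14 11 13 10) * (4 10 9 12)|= 8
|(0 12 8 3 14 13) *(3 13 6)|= 12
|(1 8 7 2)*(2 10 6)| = 6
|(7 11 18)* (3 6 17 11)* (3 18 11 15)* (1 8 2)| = 12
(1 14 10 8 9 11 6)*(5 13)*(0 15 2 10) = (0 15 2 10 8 9 11 6 1 14)(5 13) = [15, 14, 10, 3, 4, 13, 1, 7, 9, 11, 8, 6, 12, 5, 0, 2]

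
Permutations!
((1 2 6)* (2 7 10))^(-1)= ((1 7 10 2 6))^(-1)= (1 6 2 10 7)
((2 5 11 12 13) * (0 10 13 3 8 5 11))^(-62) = ((0 10 13 2 11 12 3 8 5))^(-62) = (0 10 13 2 11 12 3 8 5)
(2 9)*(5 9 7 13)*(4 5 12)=(2 7 13 12 4 5 9)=[0, 1, 7, 3, 5, 9, 6, 13, 8, 2, 10, 11, 4, 12]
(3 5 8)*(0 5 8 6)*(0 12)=[5, 1, 2, 8, 4, 6, 12, 7, 3, 9, 10, 11, 0]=(0 5 6 12)(3 8)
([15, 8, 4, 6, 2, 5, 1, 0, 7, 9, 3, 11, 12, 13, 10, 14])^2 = (0 14 3 1 7 15 10 6 8)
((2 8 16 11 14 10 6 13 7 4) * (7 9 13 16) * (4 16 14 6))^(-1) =(2 4 10 14 6 11 16 7 8)(9 13)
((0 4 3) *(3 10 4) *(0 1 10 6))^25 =(0 3 1 10 4 6)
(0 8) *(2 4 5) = (0 8)(2 4 5) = [8, 1, 4, 3, 5, 2, 6, 7, 0]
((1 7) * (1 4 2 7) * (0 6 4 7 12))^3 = (0 2 6 12 4)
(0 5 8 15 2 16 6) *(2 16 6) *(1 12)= (0 5 8 15 16 2 6)(1 12)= [5, 12, 6, 3, 4, 8, 0, 7, 15, 9, 10, 11, 1, 13, 14, 16, 2]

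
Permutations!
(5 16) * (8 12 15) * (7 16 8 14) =(5 8 12 15 14 7 16) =[0, 1, 2, 3, 4, 8, 6, 16, 12, 9, 10, 11, 15, 13, 7, 14, 5]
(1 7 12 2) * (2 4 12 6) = (1 7 6 2)(4 12) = [0, 7, 1, 3, 12, 5, 2, 6, 8, 9, 10, 11, 4]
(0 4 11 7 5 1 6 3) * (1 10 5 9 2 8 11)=(0 4 1 6 3)(2 8 11 7 9)(5 10)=[4, 6, 8, 0, 1, 10, 3, 9, 11, 2, 5, 7]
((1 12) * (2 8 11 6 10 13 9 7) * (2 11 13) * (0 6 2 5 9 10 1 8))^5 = (0 13 11 12 9 6 10 2 8 7 1 5)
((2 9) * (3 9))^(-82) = ((2 3 9))^(-82) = (2 9 3)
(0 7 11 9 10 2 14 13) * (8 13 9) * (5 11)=(0 7 5 11 8 13)(2 14 9 10)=[7, 1, 14, 3, 4, 11, 6, 5, 13, 10, 2, 8, 12, 0, 9]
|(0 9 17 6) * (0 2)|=5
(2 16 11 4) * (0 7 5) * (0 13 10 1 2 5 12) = (0 7 12)(1 2 16 11 4 5 13 10) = [7, 2, 16, 3, 5, 13, 6, 12, 8, 9, 1, 4, 0, 10, 14, 15, 11]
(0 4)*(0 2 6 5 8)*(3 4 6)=(0 6 5 8)(2 3 4)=[6, 1, 3, 4, 2, 8, 5, 7, 0]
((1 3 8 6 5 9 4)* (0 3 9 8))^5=((0 3)(1 9 4)(5 8 6))^5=(0 3)(1 4 9)(5 6 8)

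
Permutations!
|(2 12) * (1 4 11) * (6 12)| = |(1 4 11)(2 6 12)| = 3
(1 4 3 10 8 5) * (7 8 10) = (10)(1 4 3 7 8 5) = [0, 4, 2, 7, 3, 1, 6, 8, 5, 9, 10]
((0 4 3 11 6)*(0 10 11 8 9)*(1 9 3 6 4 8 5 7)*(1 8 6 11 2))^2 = (11)(0 10 1)(2 9 6)(3 7)(5 8)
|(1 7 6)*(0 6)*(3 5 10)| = |(0 6 1 7)(3 5 10)| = 12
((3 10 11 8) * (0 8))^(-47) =(0 10 8 11 3)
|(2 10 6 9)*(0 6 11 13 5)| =8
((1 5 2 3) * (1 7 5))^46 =((2 3 7 5))^46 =(2 7)(3 5)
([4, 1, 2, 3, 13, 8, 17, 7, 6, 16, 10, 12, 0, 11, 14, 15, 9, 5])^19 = (0 12 11 13 4)(5 17 6 8)(9 16)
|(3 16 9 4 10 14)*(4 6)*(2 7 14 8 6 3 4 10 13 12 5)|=|(2 7 14 4 13 12 5)(3 16 9)(6 10 8)|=21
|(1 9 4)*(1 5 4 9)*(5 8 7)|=|(9)(4 8 7 5)|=4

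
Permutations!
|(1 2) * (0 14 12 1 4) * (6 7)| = |(0 14 12 1 2 4)(6 7)| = 6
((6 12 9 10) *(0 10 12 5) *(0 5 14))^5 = ((0 10 6 14)(9 12))^5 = (0 10 6 14)(9 12)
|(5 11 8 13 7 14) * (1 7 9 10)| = 9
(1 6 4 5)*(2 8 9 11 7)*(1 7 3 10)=(1 6 4 5 7 2 8 9 11 3 10)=[0, 6, 8, 10, 5, 7, 4, 2, 9, 11, 1, 3]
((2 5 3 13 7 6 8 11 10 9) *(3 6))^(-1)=(2 9 10 11 8 6 5)(3 7 13)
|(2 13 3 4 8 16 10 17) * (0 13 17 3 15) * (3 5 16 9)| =12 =|(0 13 15)(2 17)(3 4 8 9)(5 16 10)|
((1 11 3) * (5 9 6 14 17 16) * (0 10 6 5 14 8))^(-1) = (0 8 6 10)(1 3 11)(5 9)(14 16 17)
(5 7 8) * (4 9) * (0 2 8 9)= [2, 1, 8, 3, 0, 7, 6, 9, 5, 4]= (0 2 8 5 7 9 4)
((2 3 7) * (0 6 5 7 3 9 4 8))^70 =((0 6 5 7 2 9 4 8))^70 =(0 4 2 5)(6 8 9 7)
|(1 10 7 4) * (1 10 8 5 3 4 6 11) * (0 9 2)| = 9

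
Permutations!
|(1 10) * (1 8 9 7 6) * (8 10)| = 5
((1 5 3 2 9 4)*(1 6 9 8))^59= (1 8 2 3 5)(4 9 6)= ((1 5 3 2 8)(4 6 9))^59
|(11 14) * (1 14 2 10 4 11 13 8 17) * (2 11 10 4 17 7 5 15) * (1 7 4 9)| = 12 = |(1 14 13 8 4 10 17 7 5 15 2 9)|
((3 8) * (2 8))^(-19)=((2 8 3))^(-19)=(2 3 8)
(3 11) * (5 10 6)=(3 11)(5 10 6)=[0, 1, 2, 11, 4, 10, 5, 7, 8, 9, 6, 3]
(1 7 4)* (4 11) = [0, 7, 2, 3, 1, 5, 6, 11, 8, 9, 10, 4] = (1 7 11 4)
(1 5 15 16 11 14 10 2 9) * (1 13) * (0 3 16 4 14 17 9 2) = (0 3 16 11 17 9 13 1 5 15 4 14 10) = [3, 5, 2, 16, 14, 15, 6, 7, 8, 13, 0, 17, 12, 1, 10, 4, 11, 9]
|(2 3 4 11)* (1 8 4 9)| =|(1 8 4 11 2 3 9)| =7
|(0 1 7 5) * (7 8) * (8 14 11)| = 7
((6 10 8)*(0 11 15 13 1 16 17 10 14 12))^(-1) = (0 12 14 6 8 10 17 16 1 13 15 11)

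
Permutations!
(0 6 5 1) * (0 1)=(0 6 5)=[6, 1, 2, 3, 4, 0, 5]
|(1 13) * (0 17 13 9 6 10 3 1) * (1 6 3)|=|(0 17 13)(1 9 3 6 10)|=15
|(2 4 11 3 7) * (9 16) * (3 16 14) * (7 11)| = |(2 4 7)(3 11 16 9 14)| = 15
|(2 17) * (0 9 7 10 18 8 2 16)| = |(0 9 7 10 18 8 2 17 16)| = 9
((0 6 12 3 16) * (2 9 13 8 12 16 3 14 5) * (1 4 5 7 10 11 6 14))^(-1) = ((0 14 7 10 11 6 16)(1 4 5 2 9 13 8 12))^(-1) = (0 16 6 11 10 7 14)(1 12 8 13 9 2 5 4)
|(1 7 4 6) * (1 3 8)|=|(1 7 4 6 3 8)|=6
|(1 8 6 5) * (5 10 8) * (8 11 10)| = 2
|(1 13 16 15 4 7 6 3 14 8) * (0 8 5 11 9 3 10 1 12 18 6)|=60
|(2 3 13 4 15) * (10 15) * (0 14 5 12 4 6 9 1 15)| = 42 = |(0 14 5 12 4 10)(1 15 2 3 13 6 9)|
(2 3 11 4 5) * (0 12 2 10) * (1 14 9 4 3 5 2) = [12, 14, 5, 11, 2, 10, 6, 7, 8, 4, 0, 3, 1, 13, 9] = (0 12 1 14 9 4 2 5 10)(3 11)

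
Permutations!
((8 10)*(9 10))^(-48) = ((8 9 10))^(-48) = (10)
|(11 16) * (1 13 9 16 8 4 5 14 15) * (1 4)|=12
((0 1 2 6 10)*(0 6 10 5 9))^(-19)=(0 2 6 9 1 10 5)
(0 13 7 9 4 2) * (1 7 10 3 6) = (0 13 10 3 6 1 7 9 4 2) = [13, 7, 0, 6, 2, 5, 1, 9, 8, 4, 3, 11, 12, 10]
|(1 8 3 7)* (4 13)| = 4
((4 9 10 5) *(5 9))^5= ((4 5)(9 10))^5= (4 5)(9 10)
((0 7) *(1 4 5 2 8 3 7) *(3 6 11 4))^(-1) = ((0 1 3 7)(2 8 6 11 4 5))^(-1) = (0 7 3 1)(2 5 4 11 6 8)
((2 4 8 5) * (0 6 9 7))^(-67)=((0 6 9 7)(2 4 8 5))^(-67)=(0 6 9 7)(2 4 8 5)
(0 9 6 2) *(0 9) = [0, 1, 9, 3, 4, 5, 2, 7, 8, 6] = (2 9 6)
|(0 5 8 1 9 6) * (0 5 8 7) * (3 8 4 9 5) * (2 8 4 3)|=10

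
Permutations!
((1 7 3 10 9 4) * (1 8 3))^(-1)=(1 7)(3 8 4 9 10)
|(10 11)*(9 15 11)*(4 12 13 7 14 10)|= 9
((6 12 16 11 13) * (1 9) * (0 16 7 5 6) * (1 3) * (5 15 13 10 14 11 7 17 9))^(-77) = (17)(0 15 16 13 7)(10 14 11)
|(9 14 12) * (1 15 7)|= |(1 15 7)(9 14 12)|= 3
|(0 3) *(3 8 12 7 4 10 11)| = |(0 8 12 7 4 10 11 3)| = 8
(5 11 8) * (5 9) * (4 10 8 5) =(4 10 8 9)(5 11) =[0, 1, 2, 3, 10, 11, 6, 7, 9, 4, 8, 5]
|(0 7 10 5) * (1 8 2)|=12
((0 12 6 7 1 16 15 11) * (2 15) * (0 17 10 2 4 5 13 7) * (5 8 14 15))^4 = (0 12 6)(1 14 10 7 8 17 13 4 11 5 16 15 2)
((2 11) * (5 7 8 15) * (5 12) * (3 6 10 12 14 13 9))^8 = ((2 11)(3 6 10 12 5 7 8 15 14 13 9))^8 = (3 14 7 10 9 15 5 6 13 8 12)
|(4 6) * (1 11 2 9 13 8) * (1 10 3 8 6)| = 21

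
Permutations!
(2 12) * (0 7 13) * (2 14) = (0 7 13)(2 12 14) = [7, 1, 12, 3, 4, 5, 6, 13, 8, 9, 10, 11, 14, 0, 2]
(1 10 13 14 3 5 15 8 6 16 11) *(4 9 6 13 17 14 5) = (1 10 17 14 3 4 9 6 16 11)(5 15 8 13) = [0, 10, 2, 4, 9, 15, 16, 7, 13, 6, 17, 1, 12, 5, 3, 8, 11, 14]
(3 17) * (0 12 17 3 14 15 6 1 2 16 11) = (0 12 17 14 15 6 1 2 16 11) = [12, 2, 16, 3, 4, 5, 1, 7, 8, 9, 10, 0, 17, 13, 15, 6, 11, 14]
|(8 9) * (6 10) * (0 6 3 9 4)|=|(0 6 10 3 9 8 4)|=7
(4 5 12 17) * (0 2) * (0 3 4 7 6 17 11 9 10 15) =(0 2 3 4 5 12 11 9 10 15)(6 17 7) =[2, 1, 3, 4, 5, 12, 17, 6, 8, 10, 15, 9, 11, 13, 14, 0, 16, 7]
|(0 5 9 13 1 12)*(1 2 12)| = 6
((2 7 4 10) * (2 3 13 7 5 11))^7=((2 5 11)(3 13 7 4 10))^7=(2 5 11)(3 7 10 13 4)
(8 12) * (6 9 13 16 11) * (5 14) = (5 14)(6 9 13 16 11)(8 12) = [0, 1, 2, 3, 4, 14, 9, 7, 12, 13, 10, 6, 8, 16, 5, 15, 11]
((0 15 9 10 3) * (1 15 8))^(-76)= (0 8 1 15 9 10 3)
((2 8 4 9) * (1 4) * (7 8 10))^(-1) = ((1 4 9 2 10 7 8))^(-1) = (1 8 7 10 2 9 4)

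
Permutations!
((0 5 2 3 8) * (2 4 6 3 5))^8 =((0 2 5 4 6 3 8))^8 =(0 2 5 4 6 3 8)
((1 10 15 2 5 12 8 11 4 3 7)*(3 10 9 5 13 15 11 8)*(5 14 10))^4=((1 9 14 10 11 4 5 12 3 7)(2 13 15))^4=(1 11 3 14 5)(2 13 15)(4 7 10 12 9)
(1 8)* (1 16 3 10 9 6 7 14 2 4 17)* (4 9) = (1 8 16 3 10 4 17)(2 9 6 7 14) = [0, 8, 9, 10, 17, 5, 7, 14, 16, 6, 4, 11, 12, 13, 2, 15, 3, 1]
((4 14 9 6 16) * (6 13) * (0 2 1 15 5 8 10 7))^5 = ((0 2 1 15 5 8 10 7)(4 14 9 13 6 16))^5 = (0 8 1 7 5 2 10 15)(4 16 6 13 9 14)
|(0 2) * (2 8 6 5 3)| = |(0 8 6 5 3 2)| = 6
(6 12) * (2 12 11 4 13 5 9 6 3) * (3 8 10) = (2 12 8 10 3)(4 13 5 9 6 11) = [0, 1, 12, 2, 13, 9, 11, 7, 10, 6, 3, 4, 8, 5]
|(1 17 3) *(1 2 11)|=|(1 17 3 2 11)|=5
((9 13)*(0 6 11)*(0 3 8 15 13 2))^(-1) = ((0 6 11 3 8 15 13 9 2))^(-1) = (0 2 9 13 15 8 3 11 6)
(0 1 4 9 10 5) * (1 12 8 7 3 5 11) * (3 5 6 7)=[12, 4, 2, 6, 9, 0, 7, 5, 3, 10, 11, 1, 8]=(0 12 8 3 6 7 5)(1 4 9 10 11)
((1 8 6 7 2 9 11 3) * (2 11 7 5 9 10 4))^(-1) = ((1 8 6 5 9 7 11 3)(2 10 4))^(-1) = (1 3 11 7 9 5 6 8)(2 4 10)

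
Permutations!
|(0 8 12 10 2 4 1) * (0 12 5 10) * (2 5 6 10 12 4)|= 6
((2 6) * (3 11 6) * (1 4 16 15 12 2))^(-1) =(1 6 11 3 2 12 15 16 4)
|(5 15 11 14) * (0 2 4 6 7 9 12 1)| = |(0 2 4 6 7 9 12 1)(5 15 11 14)| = 8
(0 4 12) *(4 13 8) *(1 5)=[13, 5, 2, 3, 12, 1, 6, 7, 4, 9, 10, 11, 0, 8]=(0 13 8 4 12)(1 5)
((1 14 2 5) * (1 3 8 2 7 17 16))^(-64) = (1 14 7 17 16)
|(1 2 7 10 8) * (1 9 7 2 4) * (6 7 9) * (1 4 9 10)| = 6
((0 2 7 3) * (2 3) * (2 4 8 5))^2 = (2 4 5 7 8)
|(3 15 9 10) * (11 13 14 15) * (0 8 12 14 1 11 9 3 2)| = |(0 8 12 14 15 3 9 10 2)(1 11 13)| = 9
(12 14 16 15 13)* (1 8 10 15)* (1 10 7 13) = (1 8 7 13 12 14 16 10 15) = [0, 8, 2, 3, 4, 5, 6, 13, 7, 9, 15, 11, 14, 12, 16, 1, 10]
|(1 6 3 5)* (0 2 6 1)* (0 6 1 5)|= 6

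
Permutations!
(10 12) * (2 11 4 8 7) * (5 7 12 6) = (2 11 4 8 12 10 6 5 7) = [0, 1, 11, 3, 8, 7, 5, 2, 12, 9, 6, 4, 10]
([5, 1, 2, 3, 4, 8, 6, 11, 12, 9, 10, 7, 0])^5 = (0 5 8 12)(7 11)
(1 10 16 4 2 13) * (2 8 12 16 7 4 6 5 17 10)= (1 2 13)(4 8 12 16 6 5 17 10 7)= [0, 2, 13, 3, 8, 17, 5, 4, 12, 9, 7, 11, 16, 1, 14, 15, 6, 10]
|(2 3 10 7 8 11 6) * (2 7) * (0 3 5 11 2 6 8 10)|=12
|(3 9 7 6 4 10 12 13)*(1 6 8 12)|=|(1 6 4 10)(3 9 7 8 12 13)|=12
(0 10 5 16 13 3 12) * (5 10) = (0 5 16 13 3 12) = [5, 1, 2, 12, 4, 16, 6, 7, 8, 9, 10, 11, 0, 3, 14, 15, 13]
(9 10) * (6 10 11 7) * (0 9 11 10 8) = (0 9 10 11 7 6 8) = [9, 1, 2, 3, 4, 5, 8, 6, 0, 10, 11, 7]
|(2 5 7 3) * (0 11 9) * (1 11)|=4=|(0 1 11 9)(2 5 7 3)|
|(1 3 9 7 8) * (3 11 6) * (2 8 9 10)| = 14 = |(1 11 6 3 10 2 8)(7 9)|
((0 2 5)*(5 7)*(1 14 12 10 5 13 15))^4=(0 15 10 7 14)(1 5 13 12 2)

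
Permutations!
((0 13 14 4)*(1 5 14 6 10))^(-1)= ((0 13 6 10 1 5 14 4))^(-1)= (0 4 14 5 1 10 6 13)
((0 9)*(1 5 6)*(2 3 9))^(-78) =(0 3)(2 9)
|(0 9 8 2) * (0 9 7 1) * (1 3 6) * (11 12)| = 30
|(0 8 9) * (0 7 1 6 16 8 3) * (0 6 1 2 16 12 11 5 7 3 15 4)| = 30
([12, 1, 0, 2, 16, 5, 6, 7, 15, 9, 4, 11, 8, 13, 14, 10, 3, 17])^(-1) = [2, 1, 3, 16, 10, 5, 6, 7, 12, 9, 15, 11, 0, 13, 14, 8, 4, 17]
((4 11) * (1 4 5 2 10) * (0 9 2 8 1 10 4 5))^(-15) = (11)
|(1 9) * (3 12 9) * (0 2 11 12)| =|(0 2 11 12 9 1 3)| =7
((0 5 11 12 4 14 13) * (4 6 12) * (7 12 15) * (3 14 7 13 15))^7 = (0 3 4 13 6 11 15 12 5 14 7) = ((0 5 11 4 7 12 6 3 14 15 13))^7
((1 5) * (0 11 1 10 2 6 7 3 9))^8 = (0 3 6 10 1)(2 5 11 9 7)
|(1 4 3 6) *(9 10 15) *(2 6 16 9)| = 9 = |(1 4 3 16 9 10 15 2 6)|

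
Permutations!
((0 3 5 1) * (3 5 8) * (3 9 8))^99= (8 9)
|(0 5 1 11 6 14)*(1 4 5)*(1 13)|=6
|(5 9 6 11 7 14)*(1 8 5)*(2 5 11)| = |(1 8 11 7 14)(2 5 9 6)| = 20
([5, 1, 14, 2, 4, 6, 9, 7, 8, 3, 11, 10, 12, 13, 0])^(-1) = [14, 1, 3, 9, 4, 0, 5, 7, 8, 6, 11, 10, 12, 13, 2]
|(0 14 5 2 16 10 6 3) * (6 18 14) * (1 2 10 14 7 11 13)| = 30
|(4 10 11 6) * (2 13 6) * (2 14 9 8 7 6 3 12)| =8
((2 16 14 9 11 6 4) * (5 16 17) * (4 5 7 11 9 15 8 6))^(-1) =(2 4 11 7 17)(5 6 8 15 14 16)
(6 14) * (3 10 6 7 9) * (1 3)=(1 3 10 6 14 7 9)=[0, 3, 2, 10, 4, 5, 14, 9, 8, 1, 6, 11, 12, 13, 7]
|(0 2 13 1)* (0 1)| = 3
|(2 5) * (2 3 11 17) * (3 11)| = 4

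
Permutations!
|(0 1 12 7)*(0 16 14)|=|(0 1 12 7 16 14)|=6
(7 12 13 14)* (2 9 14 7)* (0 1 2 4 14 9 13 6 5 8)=[1, 2, 13, 3, 14, 8, 5, 12, 0, 9, 10, 11, 6, 7, 4]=(0 1 2 13 7 12 6 5 8)(4 14)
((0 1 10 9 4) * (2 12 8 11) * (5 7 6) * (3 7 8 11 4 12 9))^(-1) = ((0 1 10 3 7 6 5 8 4)(2 9 12 11))^(-1) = (0 4 8 5 6 7 3 10 1)(2 11 12 9)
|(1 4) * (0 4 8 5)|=|(0 4 1 8 5)|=5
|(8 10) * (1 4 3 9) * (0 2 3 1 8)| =|(0 2 3 9 8 10)(1 4)| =6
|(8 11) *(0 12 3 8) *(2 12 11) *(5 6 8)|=|(0 11)(2 12 3 5 6 8)|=6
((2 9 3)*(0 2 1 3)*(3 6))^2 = (0 9 2)(1 3 6)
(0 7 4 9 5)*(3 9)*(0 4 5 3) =(0 7 5 4)(3 9) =[7, 1, 2, 9, 0, 4, 6, 5, 8, 3]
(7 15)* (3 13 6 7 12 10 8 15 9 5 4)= [0, 1, 2, 13, 3, 4, 7, 9, 15, 5, 8, 11, 10, 6, 14, 12]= (3 13 6 7 9 5 4)(8 15 12 10)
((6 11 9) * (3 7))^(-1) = ((3 7)(6 11 9))^(-1) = (3 7)(6 9 11)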